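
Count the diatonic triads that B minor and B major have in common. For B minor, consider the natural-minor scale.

0

Diatonic triads of B minor (natural minor): Bm (i), C♯dim (ii°), D (III), Em (iv), F♯m (v), G (VI), A (VII).
Diatonic triads of B major: B (I), C♯m (ii), D♯m (iii), E (IV), F♯ (V), G♯m (vi), A♯dim (vii°).
No triad has the same root and quality in both keys.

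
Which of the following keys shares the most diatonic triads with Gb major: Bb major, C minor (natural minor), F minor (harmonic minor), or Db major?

Triads of Gb major: Gb major (I), Ab minor (ii), Bb minor (iii), Cb major (IV), Db major (V), Eb minor (vi), F diminished (vii°).
Bb major shares 0: none.
C minor (natural minor) shares 0: none.
F minor (harmonic minor) shares 2: Bbm, Db.
Db major shares 4: Gb, Bbm, Db, Ebm.
The most common triads (4) are shared with Db major.

Db major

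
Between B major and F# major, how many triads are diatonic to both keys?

4

Diatonic triads of B major: B (I), C#m (ii), D#m (iii), E (IV), F# (V), G#m (vi), A#dim (vii°).
Diatonic triads of F# major: F# (I), G#m (ii), A#m (iii), B (IV), C# (V), D#m (vi), E#dim (vii°).
Matching root and quality in both lists: B, D#m, F#, G#m.
That gives 4 common triads.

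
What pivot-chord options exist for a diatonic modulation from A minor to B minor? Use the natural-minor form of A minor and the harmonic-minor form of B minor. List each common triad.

Triads in A minor (natural minor): Am (i), Bdim (ii°), C (III), Dm (iv), Em (v), F (VI), G (VII).
Triads in B minor (harmonic minor): Bm (i), C#dim (ii°), Daug (III+), Em (iv), F# (V), G (VI), A#dim (vii°).
Shared triads with their functions: Em (v in A minor, iv in B minor); G (VII in A minor, VI in B minor).

Em, G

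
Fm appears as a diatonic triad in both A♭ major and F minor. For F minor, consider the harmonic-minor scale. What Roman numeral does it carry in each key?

The scale of A♭ major is A♭ B♭ C D♭ E♭ F G; F is degree 6, and the triad built there (F-A♭-C) is minor, so it is vi.
The scale of F minor (harmonic minor) is F G A♭ B♭ C D♭ E; F is degree 1, and the triad built there (F-A♭-C) is minor, so it is i.

vi in A♭ major; i in F minor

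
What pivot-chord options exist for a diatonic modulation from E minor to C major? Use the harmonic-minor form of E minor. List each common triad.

Triads in E minor (harmonic minor): Em (i), F#dim (ii°), Gaug (III+), Am (iv), B (V), C (VI), D#dim (vii°).
Triads in C major: C (I), Dm (ii), Em (iii), F (IV), G (V), Am (vi), Bdim (vii°).
Shared triads with their functions: Em (i in E minor, iii in C major); Am (iv in E minor, vi in C major); C (VI in E minor, I in C major).

Em, Am, C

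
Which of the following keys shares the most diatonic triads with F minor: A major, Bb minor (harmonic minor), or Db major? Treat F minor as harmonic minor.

Db major

Triads of F minor (harmonic minor): F minor (i), G diminished (ii°), Ab augmented (III+), Bb minor (iv), C major (V), Db major (VI), E diminished (vii°).
A major shares 0: none.
Bb minor (harmonic minor) shares 1: Bbm.
Db major shares 3: Fm, Bbm, Db.
The most common triads (3) are shared with Db major.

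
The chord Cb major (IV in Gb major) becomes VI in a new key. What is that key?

Eb minor

The numeral VI denotes a major triad on scale degree 6. With Cb on degree 6, the tonic of the new key is Eb.
Degree 6 carries a major triad in minor keys, so the destination is Eb minor.
Check: the diatonic triads of Eb minor (natural minor) are Ebm (i), Fdim (ii°), Gb (III), Abm (iv), Bbm (v), Cb (VI), Db (VII) — Cb major is indeed VI.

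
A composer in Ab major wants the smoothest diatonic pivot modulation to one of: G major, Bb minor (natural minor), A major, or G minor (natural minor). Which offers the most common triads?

Bb minor

Triads of Ab major: Ab (I), Bbm (ii), Cm (iii), Db (IV), Eb (V), Fm (vi), Gdim (vii°).
G major shares 0: none.
Bb minor (natural minor) shares 4: Ab, Bbm, Db, Fm.
A major shares 0: none.
G minor (natural minor) shares 2: Cm, Eb.
The most common triads (4) are shared with Bb minor.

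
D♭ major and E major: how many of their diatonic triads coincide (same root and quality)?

0

Diatonic triads of D♭ major: D♭ (I), E♭m (ii), Fm (iii), G♭ (IV), A♭ (V), B♭m (vi), Cdim (vii°).
Diatonic triads of E major: E (I), F♯m (ii), G♯m (iii), A (IV), B (V), C♯m (vi), D♯dim (vii°).
No triad has the same root and quality in both keys.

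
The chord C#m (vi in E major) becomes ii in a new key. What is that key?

B major

The numeral ii denotes a minor triad on scale degree 2. With C# on degree 2, the tonic of the new key is B.
Degree 2 carries a minor triad in major keys, so the destination is B major.
Check: the diatonic triads of B major are B (I), C#m (ii), D#m (iii), E (IV), F# (V), G#m (vi), A#dim (vii°) — C#m is indeed ii.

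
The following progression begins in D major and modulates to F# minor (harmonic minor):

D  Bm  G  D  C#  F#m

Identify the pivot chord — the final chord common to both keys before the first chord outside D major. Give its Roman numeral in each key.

D — I in D major, VI in F# minor

Chords diatonic to D major: D, Em, F#m, G, A, Bm, C#dim.
Reading the progression, the first chord not in that set is C#, so the modulation leaves D major there.
The chord immediately before C# is D, which is diatonic to both keys: I in D major and VI in F# minor.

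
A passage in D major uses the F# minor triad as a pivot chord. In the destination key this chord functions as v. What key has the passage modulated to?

B minor

The numeral v denotes a minor triad on scale degree 5. With F# on degree 5, the tonic of the new key is B.
Degree 5 carries a minor triad in natural-minor keys, so the destination is B minor.
Check: the diatonic triads of B minor (natural minor) are Bm (i), C#dim (ii°), D (III), Em (iv), F#m (v), G (VI), A (VII) — F# minor is indeed v.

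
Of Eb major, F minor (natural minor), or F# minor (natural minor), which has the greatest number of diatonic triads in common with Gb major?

F minor

Triads of Gb major: Gb (I), Abm (ii), Bbm (iii), Cb (IV), Db (V), Ebm (vi), Fdim (vii°).
Eb major shares 0: none.
F minor (natural minor) shares 2: Bbm, Db.
F# minor (natural minor) shares 0: none.
The most common triads (2) are shared with F minor.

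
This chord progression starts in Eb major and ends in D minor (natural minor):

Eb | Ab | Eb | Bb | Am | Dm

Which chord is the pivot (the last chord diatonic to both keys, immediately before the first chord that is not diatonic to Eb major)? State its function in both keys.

Bb — V in Eb major, VI in D minor

Chords diatonic to Eb major: Eb, Fm, Gm, Ab, Bb, Cm, Ddim.
Reading the progression, the first chord not in that set is Am, so the modulation leaves Eb major there.
The chord immediately before Am is Bb, which is diatonic to both keys: V in Eb major and VI in D minor.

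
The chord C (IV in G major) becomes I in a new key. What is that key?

C major

The numeral I denotes a major triad on scale degree 1. With C on degree 1, the tonic of the new key is C.
Degree 1 carries a major triad in major keys, so the destination is C major.
Check: the diatonic triads of C major are C (I), Dm (ii), Em (iii), F (IV), G (V), Am (vi), Bdim (vii°) — C is indeed I.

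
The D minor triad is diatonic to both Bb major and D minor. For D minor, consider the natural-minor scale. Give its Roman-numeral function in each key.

iii in Bb major; i in D minor

The scale of Bb major is Bb C D Eb F G A; D is degree 3, and the triad built there (D-F-A) is minor, so it is iii.
The scale of D minor (natural minor) is D E F G A Bb C; D is degree 1, and the triad built there (D-F-A) is minor, so it is i.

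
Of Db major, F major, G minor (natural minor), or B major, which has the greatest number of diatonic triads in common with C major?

Triads of C major: C major (I), D minor (ii), E minor (iii), F major (IV), G major (V), A minor (vi), B diminished (vii°).
Db major shares 0: none.
F major shares 4: C, Dm, F, Am.
G minor (natural minor) shares 2: Dm, F.
B major shares 0: none.
The most common triads (4) are shared with F major.

F major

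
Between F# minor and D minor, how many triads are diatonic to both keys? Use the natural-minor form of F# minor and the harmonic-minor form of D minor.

Diatonic triads of F# minor (natural minor): F# minor (i), G# diminished (ii°), A major (III), B minor (iv), C# minor (v), D major (VI), E major (VII).
Diatonic triads of D minor (harmonic minor): D minor (i), E diminished (ii°), F augmented (III+), G minor (iv), A major (V), Bb major (VI), C# diminished (vii°).
Matching root and quality in both lists: A major.
That gives 1 common triad.

1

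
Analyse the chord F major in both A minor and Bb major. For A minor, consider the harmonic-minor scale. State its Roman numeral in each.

VI in A minor; V in Bb major

The scale of A minor (harmonic minor) is A B C D E F G#; F is degree 6, and the triad built there (F-A-C) is major, so it is VI.
The scale of Bb major is Bb C D Eb F G A; F is degree 5, and the triad built there (F-A-C) is major, so it is V.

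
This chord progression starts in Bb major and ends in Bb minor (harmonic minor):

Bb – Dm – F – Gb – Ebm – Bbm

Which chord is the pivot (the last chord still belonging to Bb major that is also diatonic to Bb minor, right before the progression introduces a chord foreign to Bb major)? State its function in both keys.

F — V in Bb major, V in Bb minor

Chords diatonic to Bb major: Bb, Cm, Dm, Eb, F, Gm, Adim.
Reading the progression, the first chord not in that set is Gb, so the modulation leaves Bb major there.
The chord immediately before Gb is F, which is diatonic to both keys: V in Bb major and V in Bb minor.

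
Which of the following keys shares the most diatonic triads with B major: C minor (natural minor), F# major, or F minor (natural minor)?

F# major

Triads of B major: B (I), C#m (ii), D#m (iii), E (IV), F# (V), G#m (vi), A#dim (vii°).
C minor (natural minor) shares 0: none.
F# major shares 4: B, D#m, F#, G#m.
F minor (natural minor) shares 0: none.
The most common triads (4) are shared with F# major.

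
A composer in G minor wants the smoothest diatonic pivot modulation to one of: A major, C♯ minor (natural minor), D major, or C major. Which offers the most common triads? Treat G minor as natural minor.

Triads of G minor (natural minor): Gm (i), Adim (ii°), B♭ (III), Cm (iv), Dm (v), E♭ (VI), F (VII).
A major shares 0: none.
C♯ minor (natural minor) shares 0: none.
D major shares 0: none.
C major shares 2: Dm, F.
The most common triads (2) are shared with C major.

C major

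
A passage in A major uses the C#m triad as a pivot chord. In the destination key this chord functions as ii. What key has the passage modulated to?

The numeral ii denotes a minor triad on scale degree 2. With C# on degree 2, the tonic of the new key is B.
Degree 2 carries a minor triad in major keys, so the destination is B major.
Check: the diatonic triads of B major are B (I), C#m (ii), D#m (iii), E (IV), F# (V), G#m (vi), A#dim (vii°) — C#m is indeed ii.

B major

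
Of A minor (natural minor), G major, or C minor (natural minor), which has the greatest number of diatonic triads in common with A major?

Triads of A major: A (I), Bm (ii), C#m (iii), D (IV), E (V), F#m (vi), G#dim (vii°).
A minor (natural minor) shares 0: none.
G major shares 2: Bm, D.
C minor (natural minor) shares 0: none.
The most common triads (2) are shared with G major.

G major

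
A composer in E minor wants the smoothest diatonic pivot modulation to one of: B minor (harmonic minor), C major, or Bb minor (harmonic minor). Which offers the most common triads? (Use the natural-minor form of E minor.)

C major

Triads of E minor (natural minor): Em (i), F#dim (ii°), G (III), Am (iv), Bm (v), C (VI), D (VII).
B minor (harmonic minor) shares 3: Em, G, Bm.
C major shares 4: Em, G, Am, C.
Bb minor (harmonic minor) shares 0: none.
The most common triads (4) are shared with C major.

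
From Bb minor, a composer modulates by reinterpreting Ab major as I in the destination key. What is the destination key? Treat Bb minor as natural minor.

The numeral I denotes a major triad on scale degree 1. With Ab on degree 1, the tonic of the new key is Ab.
Degree 1 carries a major triad in major keys, so the destination is Ab major.
Check: the diatonic triads of Ab major are Ab (I), Bbm (ii), Cm (iii), Db (IV), Eb (V), Fm (vi), Gdim (vii°) — Ab major is indeed I.

Ab major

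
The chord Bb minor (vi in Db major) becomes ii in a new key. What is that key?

The numeral ii denotes a minor triad on scale degree 2. With Bb on degree 2, the tonic of the new key is Ab.
Degree 2 carries a minor triad in major keys, so the destination is Ab major.
Check: the diatonic triads of Ab major are Ab (I), Bbm (ii), Cm (iii), Db (IV), Eb (V), Fm (vi), Gdim (vii°) — Bb minor is indeed ii.

Ab major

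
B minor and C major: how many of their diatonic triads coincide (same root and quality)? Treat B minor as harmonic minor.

Diatonic triads of B minor (harmonic minor): B minor (i), C# diminished (ii°), D augmented (III+), E minor (iv), F# major (V), G major (VI), A# diminished (vii°).
Diatonic triads of C major: C major (I), D minor (ii), E minor (iii), F major (IV), G major (V), A minor (vi), B diminished (vii°).
Matching root and quality in both lists: E minor, G major.
That gives 2 common triads.

2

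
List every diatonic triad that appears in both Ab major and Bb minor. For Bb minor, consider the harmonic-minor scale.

Bbm

Triads in Ab major: Ab major (I), Bb minor (ii), C minor (iii), Db major (IV), Eb major (V), F minor (vi), G diminished (vii°).
Triads in Bb minor (harmonic minor): Bb minor (i), C diminished (ii°), Db augmented (III+), Eb minor (iv), F major (V), Gb major (VI), A diminished (vii°).
Shared triads with their functions: Bb minor (ii in Ab major, i in Bb minor).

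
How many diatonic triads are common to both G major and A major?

Diatonic triads of G major: G (I), Am (ii), Bm (iii), C (IV), D (V), Em (vi), F#dim (vii°).
Diatonic triads of A major: A (I), Bm (ii), C#m (iii), D (IV), E (V), F#m (vi), G#dim (vii°).
Matching root and quality in both lists: Bm, D.
That gives 2 common triads.

2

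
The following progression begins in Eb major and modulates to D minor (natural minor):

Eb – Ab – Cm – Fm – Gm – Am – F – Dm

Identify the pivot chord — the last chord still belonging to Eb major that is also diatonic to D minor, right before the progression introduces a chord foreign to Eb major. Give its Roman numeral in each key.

Chords diatonic to Eb major: Eb, Fm, Gm, Ab, Bb, Cm, Ddim.
Reading the progression, the first chord not in that set is Am, so the modulation leaves Eb major there.
The chord immediately before Am is Gm, which is diatonic to both keys: iii in Eb major and iv in D minor.

Gm — iii in Eb major, iv in D minor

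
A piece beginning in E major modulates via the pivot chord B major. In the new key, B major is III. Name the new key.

G♯ minor

The numeral III denotes a major triad on scale degree 3. With B on degree 3, the tonic of the new key is G♯.
Degree 3 carries a major triad in natural-minor keys, so the destination is G♯ minor.
Check: the diatonic triads of G♯ minor (natural minor) are G♯m (i), A♯dim (ii°), B (III), C♯m (iv), D♯m (v), E (VI), F♯ (VII) — B major is indeed III.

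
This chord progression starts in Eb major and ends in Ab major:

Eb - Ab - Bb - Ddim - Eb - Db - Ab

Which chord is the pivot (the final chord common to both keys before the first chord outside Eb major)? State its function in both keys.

Chords diatonic to Eb major: Eb, Fm, Gm, Ab, Bb, Cm, Ddim.
Reading the progression, the first chord not in that set is Db, so the modulation leaves Eb major there.
The chord immediately before Db is Eb, which is diatonic to both keys: I in Eb major and V in Ab major.

Eb — I in Eb major, V in Ab major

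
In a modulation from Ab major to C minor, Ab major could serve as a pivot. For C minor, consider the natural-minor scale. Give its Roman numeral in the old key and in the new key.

I in Ab major; VI in C minor

The scale of Ab major is Ab Bb C Db Eb F G; Ab is degree 1, and the triad built there (Ab-C-Eb) is major, so it is I.
The scale of C minor (natural minor) is C D Eb F G Ab Bb; Ab is degree 6, and the triad built there (Ab-C-Eb) is major, so it is VI.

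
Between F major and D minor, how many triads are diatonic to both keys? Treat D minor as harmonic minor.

4

Diatonic triads of F major: F (I), Gm (ii), Am (iii), B♭ (IV), C (V), Dm (vi), Edim (vii°).
Diatonic triads of D minor (harmonic minor): Dm (i), Edim (ii°), Faug (III+), Gm (iv), A (V), B♭ (VI), C♯dim (vii°).
Matching root and quality in both lists: Gm, B♭, Dm, Edim.
That gives 4 common triads.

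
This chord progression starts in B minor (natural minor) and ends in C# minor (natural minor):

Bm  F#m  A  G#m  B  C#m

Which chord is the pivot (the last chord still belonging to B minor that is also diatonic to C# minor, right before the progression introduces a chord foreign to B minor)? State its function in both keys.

A — VII in B minor, VI in C# minor

Chords diatonic to B minor: Bm, C#dim, D, Em, F#m, G, A.
Reading the progression, the first chord not in that set is G#m, so the modulation leaves B minor there.
The chord immediately before G#m is A, which is diatonic to both keys: VII in B minor and VI in C# minor.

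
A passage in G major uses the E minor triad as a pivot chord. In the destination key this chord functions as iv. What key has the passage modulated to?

B minor

The numeral iv denotes a minor triad on scale degree 4. With E on degree 4, the tonic of the new key is B.
Degree 4 carries a minor triad in minor keys, so the destination is B minor.
Check: the diatonic triads of B minor (natural minor) are Bm (i), C#dim (ii°), D (III), Em (iv), F#m (v), G (VI), A (VII) — E minor is indeed iv.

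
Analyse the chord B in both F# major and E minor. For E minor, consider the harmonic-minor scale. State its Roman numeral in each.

The scale of F# major is F# G# A# B C# D# E#; B is degree 4, and the triad built there (B-D#-F#) is major, so it is IV.
The scale of E minor (harmonic minor) is E F# G A B C D#; B is degree 5, and the triad built there (B-D#-F#) is major, so it is V.

IV in F# major; V in E minor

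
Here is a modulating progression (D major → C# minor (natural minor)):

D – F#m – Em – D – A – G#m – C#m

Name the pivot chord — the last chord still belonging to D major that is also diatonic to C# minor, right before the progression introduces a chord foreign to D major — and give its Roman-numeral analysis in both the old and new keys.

A — V in D major, VI in C# minor

Chords diatonic to D major: D, Em, F#m, G, A, Bm, C#dim.
Reading the progression, the first chord not in that set is G#m, so the modulation leaves D major there.
The chord immediately before G#m is A, which is diatonic to both keys: V in D major and VI in C# minor.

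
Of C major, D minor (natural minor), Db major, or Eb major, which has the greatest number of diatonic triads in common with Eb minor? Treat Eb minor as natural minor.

Db major

Triads of Eb minor (natural minor): Ebm (i), Fdim (ii°), Gb (III), Abm (iv), Bbm (v), Cb (VI), Db (VII).
C major shares 0: none.
D minor (natural minor) shares 0: none.
Db major shares 4: Ebm, Gb, Bbm, Db.
Eb major shares 0: none.
The most common triads (4) are shared with Db major.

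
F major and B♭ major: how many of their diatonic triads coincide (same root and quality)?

Diatonic triads of F major: F (I), Gm (ii), Am (iii), B♭ (IV), C (V), Dm (vi), Edim (vii°).
Diatonic triads of B♭ major: B♭ (I), Cm (ii), Dm (iii), E♭ (IV), F (V), Gm (vi), Adim (vii°).
Matching root and quality in both lists: F, Gm, B♭, Dm.
That gives 4 common triads.

4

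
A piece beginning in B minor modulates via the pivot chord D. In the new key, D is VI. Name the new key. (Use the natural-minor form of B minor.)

The numeral VI denotes a major triad on scale degree 6. With D on degree 6, the tonic of the new key is F#.
Degree 6 carries a major triad in minor keys, so the destination is F# minor.
Check: the diatonic triads of F# minor (natural minor) are F#m (i), G#dim (ii°), A (III), Bm (iv), C#m (v), D (VI), E (VII) — D is indeed VI.

F# minor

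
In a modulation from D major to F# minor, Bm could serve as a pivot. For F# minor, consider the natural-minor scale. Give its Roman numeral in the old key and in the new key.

The scale of D major is D E F# G A B C#; B is degree 6, and the triad built there (B-D-F#) is minor, so it is vi.
The scale of F# minor (natural minor) is F# G# A B C# D E; B is degree 4, and the triad built there (B-D-F#) is minor, so it is iv.

vi in D major; iv in F# minor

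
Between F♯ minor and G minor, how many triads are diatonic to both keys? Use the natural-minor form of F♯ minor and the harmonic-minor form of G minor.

Diatonic triads of F♯ minor (natural minor): F♯m (i), G♯dim (ii°), A (III), Bm (iv), C♯m (v), D (VI), E (VII).
Diatonic triads of G minor (harmonic minor): Gm (i), Adim (ii°), B♭aug (III+), Cm (iv), D (V), E♭ (VI), F♯dim (vii°).
Matching root and quality in both lists: D.
That gives 1 common triad.

1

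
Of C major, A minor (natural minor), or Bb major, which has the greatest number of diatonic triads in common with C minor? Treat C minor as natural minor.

Bb major

Triads of C minor (natural minor): Cm (i), Ddim (ii°), Eb (III), Fm (iv), Gm (v), Ab (VI), Bb (VII).
C major shares 0: none.
A minor (natural minor) shares 0: none.
Bb major shares 4: Cm, Eb, Gm, Bb.
The most common triads (4) are shared with Bb major.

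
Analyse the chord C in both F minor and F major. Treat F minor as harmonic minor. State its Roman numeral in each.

The scale of F minor (harmonic minor) is F G Ab Bb C Db E; C is degree 5, and the triad built there (C-E-G) is major, so it is V.
The scale of F major is F G A Bb C D E; C is degree 5, and the triad built there (C-E-G) is major, so it is V.

V in F minor; V in F major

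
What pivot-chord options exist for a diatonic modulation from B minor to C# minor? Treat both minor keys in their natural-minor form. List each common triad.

Triads in B minor (natural minor): Bm (i), C#dim (ii°), D (III), Em (iv), F#m (v), G (VI), A (VII).
Triads in C# minor (natural minor): C#m (i), D#dim (ii°), E (III), F#m (iv), G#m (v), A (VI), B (VII).
Shared triads with their functions: F#m (v in B minor, iv in C# minor); A (VII in B minor, VI in C# minor).

F#m, A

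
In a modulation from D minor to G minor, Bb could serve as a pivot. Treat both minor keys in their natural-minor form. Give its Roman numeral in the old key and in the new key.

VI in D minor; III in G minor

The scale of D minor (natural minor) is D E F G A Bb C; Bb is degree 6, and the triad built there (Bb-D-F) is major, so it is VI.
The scale of G minor (natural minor) is G A Bb C D Eb F; Bb is degree 3, and the triad built there (Bb-D-F) is major, so it is III.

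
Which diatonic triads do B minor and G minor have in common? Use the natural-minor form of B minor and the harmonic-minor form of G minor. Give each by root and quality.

Triads in B minor (natural minor): Bm (i), C#dim (ii°), D (III), Em (iv), F#m (v), G (VI), A (VII).
Triads in G minor (harmonic minor): Gm (i), Adim (ii°), Bbaug (III+), Cm (iv), D (V), Eb (VI), F#dim (vii°).
Shared triads with their functions: D (III in B minor, V in G minor).

D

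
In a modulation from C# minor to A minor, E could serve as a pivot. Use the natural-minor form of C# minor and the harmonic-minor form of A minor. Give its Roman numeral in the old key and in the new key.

The scale of C# minor (natural minor) is C# D# E F# G# A B; E is degree 3, and the triad built there (E-G#-B) is major, so it is III.
The scale of A minor (harmonic minor) is A B C D E F G#; E is degree 5, and the triad built there (E-G#-B) is major, so it is V.

III in C# minor; V in A minor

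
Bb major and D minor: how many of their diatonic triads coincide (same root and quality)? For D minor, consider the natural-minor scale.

4

Diatonic triads of Bb major: Bb (I), Cm (ii), Dm (iii), Eb (IV), F (V), Gm (vi), Adim (vii°).
Diatonic triads of D minor (natural minor): Dm (i), Edim (ii°), F (III), Gm (iv), Am (v), Bb (VI), C (VII).
Matching root and quality in both lists: Bb, Dm, F, Gm.
That gives 4 common triads.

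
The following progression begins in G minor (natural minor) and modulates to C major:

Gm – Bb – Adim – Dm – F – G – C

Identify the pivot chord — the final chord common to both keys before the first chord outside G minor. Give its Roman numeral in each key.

Chords diatonic to G minor: Gm, Adim, Bb, Cm, Dm, Eb, F.
Reading the progression, the first chord not in that set is G, so the modulation leaves G minor there.
The chord immediately before G is F, which is diatonic to both keys: VII in G minor and IV in C major.

F — VII in G minor, IV in C major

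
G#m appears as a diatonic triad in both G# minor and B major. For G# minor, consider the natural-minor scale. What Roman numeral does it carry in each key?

The scale of G# minor (natural minor) is G# A# B C# D# E F#; G# is degree 1, and the triad built there (G#-B-D#) is minor, so it is i.
The scale of B major is B C# D# E F# G# A#; G# is degree 6, and the triad built there (G#-B-D#) is minor, so it is vi.

i in G# minor; vi in B major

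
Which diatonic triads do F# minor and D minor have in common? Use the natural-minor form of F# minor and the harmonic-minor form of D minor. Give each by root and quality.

Triads in F# minor (natural minor): F#m (i), G#dim (ii°), A (III), Bm (iv), C#m (v), D (VI), E (VII).
Triads in D minor (harmonic minor): Dm (i), Edim (ii°), Faug (III+), Gm (iv), A (V), Bb (VI), C#dim (vii°).
Shared triads with their functions: A (III in F# minor, V in D minor).

A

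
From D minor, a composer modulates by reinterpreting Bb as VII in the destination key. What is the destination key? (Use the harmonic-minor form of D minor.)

The numeral VII denotes a major triad on scale degree 7. With Bb on degree 7, the tonic of the new key is C.
Degree 7 carries a major triad in natural-minor keys, so the destination is C minor.
Check: the diatonic triads of C minor (natural minor) are Cm (i), Ddim (ii°), Eb (III), Fm (iv), Gm (v), Ab (VI), Bb (VII) — Bb is indeed VII.

C minor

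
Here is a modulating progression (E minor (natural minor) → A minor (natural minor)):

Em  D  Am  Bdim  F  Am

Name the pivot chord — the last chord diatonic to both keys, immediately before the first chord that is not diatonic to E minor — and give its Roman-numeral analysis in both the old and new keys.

Am — iv in E minor, i in A minor

Chords diatonic to E minor: Em, F#dim, G, Am, Bm, C, D.
Reading the progression, the first chord not in that set is Bdim, so the modulation leaves E minor there.
The chord immediately before Bdim is Am, which is diatonic to both keys: iv in E minor and i in A minor.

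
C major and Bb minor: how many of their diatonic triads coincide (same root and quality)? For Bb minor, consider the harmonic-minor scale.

1

Diatonic triads of C major: C (I), Dm (ii), Em (iii), F (IV), G (V), Am (vi), Bdim (vii°).
Diatonic triads of Bb minor (harmonic minor): Bbm (i), Cdim (ii°), Dbaug (III+), Ebm (iv), F (V), Gb (VI), Adim (vii°).
Matching root and quality in both lists: F.
That gives 1 common triad.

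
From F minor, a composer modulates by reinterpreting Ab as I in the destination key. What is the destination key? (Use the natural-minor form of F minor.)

The numeral I denotes a major triad on scale degree 1. With Ab on degree 1, the tonic of the new key is Ab.
Degree 1 carries a major triad in major keys, so the destination is Ab major.
Check: the diatonic triads of Ab major are Ab (I), Bbm (ii), Cm (iii), Db (IV), Eb (V), Fm (vi), Gdim (vii°) — Ab is indeed I.

Ab major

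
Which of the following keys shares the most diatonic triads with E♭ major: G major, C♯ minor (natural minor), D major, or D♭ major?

D♭ major

Triads of E♭ major: E♭ (I), Fm (ii), Gm (iii), A♭ (IV), B♭ (V), Cm (vi), Ddim (vii°).
G major shares 0: none.
C♯ minor (natural minor) shares 0: none.
D major shares 0: none.
D♭ major shares 2: Fm, A♭.
The most common triads (2) are shared with D♭ major.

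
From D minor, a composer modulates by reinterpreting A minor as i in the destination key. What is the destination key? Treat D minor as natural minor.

The numeral i denotes a minor triad on scale degree 1. With A on degree 1, the tonic of the new key is A.
Degree 1 carries a minor triad in minor keys, so the destination is A minor.
Check: the diatonic triads of A minor (natural minor) are Am (i), Bdim (ii°), C (III), Dm (iv), Em (v), F (VI), G (VII) — A minor is indeed i.

A minor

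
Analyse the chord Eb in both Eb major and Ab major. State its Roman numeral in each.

The scale of Eb major is Eb F G Ab Bb C D; Eb is degree 1, and the triad built there (Eb-G-Bb) is major, so it is I.
The scale of Ab major is Ab Bb C Db Eb F G; Eb is degree 5, and the triad built there (Eb-G-Bb) is major, so it is V.

I in Eb major; V in Ab major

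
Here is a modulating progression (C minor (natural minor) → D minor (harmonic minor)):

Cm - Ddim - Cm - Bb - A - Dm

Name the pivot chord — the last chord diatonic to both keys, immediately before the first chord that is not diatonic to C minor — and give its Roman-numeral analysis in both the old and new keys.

Chords diatonic to C minor: Cm, Ddim, Eb, Fm, Gm, Ab, Bb.
Reading the progression, the first chord not in that set is A, so the modulation leaves C minor there.
The chord immediately before A is Bb, which is diatonic to both keys: VII in C minor and VI in D minor.

Bb — VII in C minor, VI in D minor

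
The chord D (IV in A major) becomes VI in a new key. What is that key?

F♯ minor

The numeral VI denotes a major triad on scale degree 6. With D on degree 6, the tonic of the new key is F♯.
Degree 6 carries a major triad in minor keys, so the destination is F♯ minor.
Check: the diatonic triads of F♯ minor (natural minor) are F♯m (i), G♯dim (ii°), A (III), Bm (iv), C♯m (v), D (VI), E (VII) — D is indeed VI.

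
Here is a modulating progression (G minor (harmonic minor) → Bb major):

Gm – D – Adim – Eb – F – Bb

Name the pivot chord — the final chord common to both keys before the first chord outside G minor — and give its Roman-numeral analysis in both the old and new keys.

Chords diatonic to G minor: Gm, Adim, Bbaug, Cm, D, Eb, F#dim.
Reading the progression, the first chord not in that set is F, so the modulation leaves G minor there.
The chord immediately before F is Eb, which is diatonic to both keys: VI in G minor and IV in Bb major.

Eb — VI in G minor, IV in Bb major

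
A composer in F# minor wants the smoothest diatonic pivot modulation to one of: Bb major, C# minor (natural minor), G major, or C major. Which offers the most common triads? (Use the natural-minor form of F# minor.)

Triads of F# minor (natural minor): F#m (i), G#dim (ii°), A (III), Bm (iv), C#m (v), D (VI), E (VII).
Bb major shares 0: none.
C# minor (natural minor) shares 4: F#m, A, C#m, E.
G major shares 2: Bm, D.
C major shares 0: none.
The most common triads (4) are shared with C# minor.

C# minor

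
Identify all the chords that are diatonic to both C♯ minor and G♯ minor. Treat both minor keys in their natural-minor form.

Triads in C♯ minor (natural minor): C♯m (i), D♯dim (ii°), E (III), F♯m (iv), G♯m (v), A (VI), B (VII).
Triads in G♯ minor (natural minor): G♯m (i), A♯dim (ii°), B (III), C♯m (iv), D♯m (v), E (VI), F♯ (VII).
Shared triads with their functions: C♯m (i in C♯ minor, iv in G♯ minor); E (III in C♯ minor, VI in G♯ minor); G♯m (v in C♯ minor, i in G♯ minor); B (VII in C♯ minor, III in G♯ minor).

C♯m, E, G♯m, B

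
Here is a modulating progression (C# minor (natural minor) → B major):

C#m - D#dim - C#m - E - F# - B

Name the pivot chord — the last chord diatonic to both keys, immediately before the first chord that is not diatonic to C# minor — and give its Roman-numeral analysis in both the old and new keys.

Chords diatonic to C# minor: C#m, D#dim, E, F#m, G#m, A, B.
Reading the progression, the first chord not in that set is F#, so the modulation leaves C# minor there.
The chord immediately before F# is E, which is diatonic to both keys: III in C# minor and IV in B major.

E — III in C# minor, IV in B major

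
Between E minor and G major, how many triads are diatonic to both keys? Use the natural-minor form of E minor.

7

Diatonic triads of E minor (natural minor): E minor (i), F# diminished (ii°), G major (III), A minor (iv), B minor (v), C major (VI), D major (VII).
Diatonic triads of G major: G major (I), A minor (ii), B minor (iii), C major (IV), D major (V), E minor (vi), F# diminished (vii°).
Matching root and quality in both lists: E minor, F# diminished, G major, A minor, B minor, C major, D major.
That gives 7 common triads.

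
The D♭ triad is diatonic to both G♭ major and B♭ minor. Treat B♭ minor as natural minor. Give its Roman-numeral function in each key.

V in G♭ major; III in B♭ minor

The scale of G♭ major is G♭ A♭ B♭ C♭ D♭ E♭ F; D♭ is degree 5, and the triad built there (D♭-F-A♭) is major, so it is V.
The scale of B♭ minor (natural minor) is B♭ C D♭ E♭ F G♭ A♭; D♭ is degree 3, and the triad built there (D♭-F-A♭) is major, so it is III.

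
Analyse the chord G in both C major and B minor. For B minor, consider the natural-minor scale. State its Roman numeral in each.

The scale of C major is C D E F G A B; G is degree 5, and the triad built there (G-B-D) is major, so it is V.
The scale of B minor (natural minor) is B C♯ D E F♯ G A; G is degree 6, and the triad built there (G-B-D) is major, so it is VI.

V in C major; VI in B minor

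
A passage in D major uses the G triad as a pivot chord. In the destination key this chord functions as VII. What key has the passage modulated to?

The numeral VII denotes a major triad on scale degree 7. With G on degree 7, the tonic of the new key is A.
Degree 7 carries a major triad in natural-minor keys, so the destination is A minor.
Check: the diatonic triads of A minor (natural minor) are Am (i), Bdim (ii°), C (III), Dm (iv), Em (v), F (VI), G (VII) — G is indeed VII.

A minor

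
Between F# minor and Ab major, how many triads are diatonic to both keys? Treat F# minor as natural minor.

Diatonic triads of F# minor (natural minor): F#m (i), G#dim (ii°), A (III), Bm (iv), C#m (v), D (VI), E (VII).
Diatonic triads of Ab major: Ab (I), Bbm (ii), Cm (iii), Db (IV), Eb (V), Fm (vi), Gdim (vii°).
No triad has the same root and quality in both keys.

0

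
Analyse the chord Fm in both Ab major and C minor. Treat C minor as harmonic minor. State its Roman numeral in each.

The scale of Ab major is Ab Bb C Db Eb F G; F is degree 6, and the triad built there (F-Ab-C) is minor, so it is vi.
The scale of C minor (harmonic minor) is C D Eb F G Ab B; F is degree 4, and the triad built there (F-Ab-C) is minor, so it is iv.

vi in Ab major; iv in C minor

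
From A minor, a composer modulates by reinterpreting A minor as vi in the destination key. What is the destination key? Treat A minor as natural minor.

C major

The numeral vi denotes a minor triad on scale degree 6. With A on degree 6, the tonic of the new key is C.
Degree 6 carries a minor triad in major keys, so the destination is C major.
Check: the diatonic triads of C major are C (I), Dm (ii), Em (iii), F (IV), G (V), Am (vi), Bdim (vii°) — A minor is indeed vi.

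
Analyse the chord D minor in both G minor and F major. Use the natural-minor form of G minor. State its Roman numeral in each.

The scale of G minor (natural minor) is G A Bb C D Eb F; D is degree 5, and the triad built there (D-F-A) is minor, so it is v.
The scale of F major is F G A Bb C D E; D is degree 6, and the triad built there (D-F-A) is minor, so it is vi.

v in G minor; vi in F major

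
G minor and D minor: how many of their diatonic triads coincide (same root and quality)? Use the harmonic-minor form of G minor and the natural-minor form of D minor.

Diatonic triads of G minor (harmonic minor): Gm (i), Adim (ii°), B♭aug (III+), Cm (iv), D (V), E♭ (VI), F♯dim (vii°).
Diatonic triads of D minor (natural minor): Dm (i), Edim (ii°), F (III), Gm (iv), Am (v), B♭ (VI), C (VII).
Matching root and quality in both lists: Gm.
That gives 1 common triad.

1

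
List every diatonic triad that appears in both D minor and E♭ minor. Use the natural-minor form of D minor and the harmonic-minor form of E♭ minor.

Triads in D minor (natural minor): Dm (i), Edim (ii°), F (III), Gm (iv), Am (v), B♭ (VI), C (VII).
Triads in E♭ minor (harmonic minor): E♭m (i), Fdim (ii°), G♭aug (III+), A♭m (iv), B♭ (V), C♭ (VI), Ddim (vii°).
Shared triads with their functions: B♭ (VI in D minor, V in E♭ minor).

B♭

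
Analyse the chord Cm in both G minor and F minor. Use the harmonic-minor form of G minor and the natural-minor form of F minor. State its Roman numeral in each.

iv in G minor; v in F minor

The scale of G minor (harmonic minor) is G A B♭ C D E♭ F♯; C is degree 4, and the triad built there (C-E♭-G) is minor, so it is iv.
The scale of F minor (natural minor) is F G A♭ B♭ C D♭ E♭; C is degree 5, and the triad built there (C-E♭-G) is minor, so it is v.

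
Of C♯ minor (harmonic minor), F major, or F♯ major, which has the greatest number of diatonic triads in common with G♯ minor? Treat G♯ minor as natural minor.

F♯ major

Triads of G♯ minor (natural minor): G♯ minor (i), A♯ diminished (ii°), B major (III), C♯ minor (iv), D♯ minor (v), E major (VI), F♯ major (VII).
C♯ minor (harmonic minor) shares 1: C♯m.
F major shares 0: none.
F♯ major shares 4: G♯m, B, D♯m, F♯.
The most common triads (4) are shared with F♯ major.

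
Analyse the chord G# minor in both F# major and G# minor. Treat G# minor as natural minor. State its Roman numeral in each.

The scale of F# major is F# G# A# B C# D# E#; G# is degree 2, and the triad built there (G#-B-D#) is minor, so it is ii.
The scale of G# minor (natural minor) is G# A# B C# D# E F#; G# is degree 1, and the triad built there (G#-B-D#) is minor, so it is i.

ii in F# major; i in G# minor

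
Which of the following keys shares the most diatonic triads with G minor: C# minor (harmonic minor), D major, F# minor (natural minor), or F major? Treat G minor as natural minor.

F major

Triads of G minor (natural minor): G minor (i), A diminished (ii°), Bb major (III), C minor (iv), D minor (v), Eb major (VI), F major (VII).
C# minor (harmonic minor) shares 0: none.
D major shares 0: none.
F# minor (natural minor) shares 0: none.
F major shares 4: Gm, Bb, Dm, F.
The most common triads (4) are shared with F major.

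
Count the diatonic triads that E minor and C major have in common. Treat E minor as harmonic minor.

Diatonic triads of E minor (harmonic minor): Em (i), F♯dim (ii°), Gaug (III+), Am (iv), B (V), C (VI), D♯dim (vii°).
Diatonic triads of C major: C (I), Dm (ii), Em (iii), F (IV), G (V), Am (vi), Bdim (vii°).
Matching root and quality in both lists: Em, Am, C.
That gives 3 common triads.

3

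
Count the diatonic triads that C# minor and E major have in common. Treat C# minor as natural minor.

Diatonic triads of C# minor (natural minor): C# minor (i), D# diminished (ii°), E major (III), F# minor (iv), G# minor (v), A major (VI), B major (VII).
Diatonic triads of E major: E major (I), F# minor (ii), G# minor (iii), A major (IV), B major (V), C# minor (vi), D# diminished (vii°).
Matching root and quality in both lists: C# minor, D# diminished, E major, F# minor, G# minor, A major, B major.
That gives 7 common triads.

7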